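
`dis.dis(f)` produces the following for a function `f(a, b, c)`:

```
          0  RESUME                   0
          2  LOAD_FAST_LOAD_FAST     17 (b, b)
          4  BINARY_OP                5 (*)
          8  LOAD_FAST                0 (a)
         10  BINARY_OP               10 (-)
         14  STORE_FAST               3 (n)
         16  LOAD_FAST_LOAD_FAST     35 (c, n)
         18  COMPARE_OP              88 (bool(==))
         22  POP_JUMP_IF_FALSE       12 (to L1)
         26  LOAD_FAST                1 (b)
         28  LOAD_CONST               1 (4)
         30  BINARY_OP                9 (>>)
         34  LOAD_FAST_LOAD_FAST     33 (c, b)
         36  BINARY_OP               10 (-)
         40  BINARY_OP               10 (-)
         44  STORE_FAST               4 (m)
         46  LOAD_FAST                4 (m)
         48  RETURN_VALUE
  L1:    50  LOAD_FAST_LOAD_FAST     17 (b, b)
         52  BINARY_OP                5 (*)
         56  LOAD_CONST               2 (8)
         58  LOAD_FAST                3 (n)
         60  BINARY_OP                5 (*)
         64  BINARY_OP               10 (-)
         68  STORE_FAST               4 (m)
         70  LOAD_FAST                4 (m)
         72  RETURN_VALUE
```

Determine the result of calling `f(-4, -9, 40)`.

-599

LOAD_FAST_LOAD_FAST b,b → push -9,-9. Stack: [-9, -9]
BINARY_OP * → -9 * -9 = 81. Stack: [81]
LOAD_FAST a → push -4. Stack: [81, -4]
BINARY_OP - → 81 - -4 = 85. Stack: [85]
STORE_FAST n → n=85. Stack: []
LOAD_FAST_LOAD_FAST c,n → push 40,85. Stack: [40, 85]
COMPARE_OP bool(==) → 40 vs 85 = False. Stack: [False]
POP_JUMP_IF_FALSE → pop False; jump. Stack: []
LOAD_FAST_LOAD_FAST b,b → push -9,-9. Stack: [-9, -9]
BINARY_OP * → -9 * -9 = 81. Stack: [81]
LOAD_CONST → push 8. Stack: [81, 8]
LOAD_FAST n → push 85. Stack: [81, 8, 85]
BINARY_OP * → 8 * 85 = 680. Stack: [81, 680]
BINARY_OP - → 81 - 680 = -599. Stack: [-599]
STORE_FAST m → m=-599. Stack: []
LOAD_FAST m → push -599. Stack: [-599]
RETURN_VALUE → return -599.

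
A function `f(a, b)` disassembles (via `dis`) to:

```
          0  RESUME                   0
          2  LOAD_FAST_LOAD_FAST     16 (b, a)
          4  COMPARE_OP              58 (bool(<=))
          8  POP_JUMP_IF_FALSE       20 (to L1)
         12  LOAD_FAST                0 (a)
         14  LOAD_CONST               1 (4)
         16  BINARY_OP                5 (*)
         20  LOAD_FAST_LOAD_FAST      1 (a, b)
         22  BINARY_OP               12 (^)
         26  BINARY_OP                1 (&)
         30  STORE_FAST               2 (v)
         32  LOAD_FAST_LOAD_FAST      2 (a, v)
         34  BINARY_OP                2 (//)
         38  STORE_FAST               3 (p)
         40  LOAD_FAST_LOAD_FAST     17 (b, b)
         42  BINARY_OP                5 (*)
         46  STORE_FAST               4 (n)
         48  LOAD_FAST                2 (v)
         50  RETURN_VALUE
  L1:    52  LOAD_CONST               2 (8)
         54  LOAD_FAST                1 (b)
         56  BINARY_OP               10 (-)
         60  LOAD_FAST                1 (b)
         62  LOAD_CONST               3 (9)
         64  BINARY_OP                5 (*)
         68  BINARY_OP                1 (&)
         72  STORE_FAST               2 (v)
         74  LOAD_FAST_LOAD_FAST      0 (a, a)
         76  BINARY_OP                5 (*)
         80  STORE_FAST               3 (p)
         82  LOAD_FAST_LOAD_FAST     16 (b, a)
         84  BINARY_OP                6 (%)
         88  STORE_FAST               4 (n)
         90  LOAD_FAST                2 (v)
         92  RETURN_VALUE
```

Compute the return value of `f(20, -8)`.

64

LOAD_FAST_LOAD_FAST b,a → push -8,20. Stack: [-8, 20]
COMPARE_OP bool(<=) → -8 vs 20 = True. Stack: [True]
POP_JUMP_IF_FALSE → pop True; no jump. Stack: []
LOAD_FAST a → push 20. Stack: [20]
LOAD_CONST → push 4. Stack: [20, 4]
BINARY_OP * → 20 * 4 = 80. Stack: [80]
LOAD_FAST_LOAD_FAST a,b → push 20,-8. Stack: [80, 20, -8]
BINARY_OP ^ → 20 ^ -8 = -20. Stack: [80, -20]
BINARY_OP & → 80 & -20 = 64. Stack: [64]
STORE_FAST v → v=64. Stack: []
LOAD_FAST_LOAD_FAST a,v → push 20,64. Stack: [20, 64]
BINARY_OP // → 20 // 64 = 0. Stack: [0]
STORE_FAST p → p=0. Stack: []
LOAD_FAST_LOAD_FAST b,b → push -8,-8. Stack: [-8, -8]
BINARY_OP * → -8 * -8 = 64. Stack: [64]
STORE_FAST n → n=64. Stack: []
LOAD_FAST v → push 64. Stack: [64]
RETURN_VALUE → return 64.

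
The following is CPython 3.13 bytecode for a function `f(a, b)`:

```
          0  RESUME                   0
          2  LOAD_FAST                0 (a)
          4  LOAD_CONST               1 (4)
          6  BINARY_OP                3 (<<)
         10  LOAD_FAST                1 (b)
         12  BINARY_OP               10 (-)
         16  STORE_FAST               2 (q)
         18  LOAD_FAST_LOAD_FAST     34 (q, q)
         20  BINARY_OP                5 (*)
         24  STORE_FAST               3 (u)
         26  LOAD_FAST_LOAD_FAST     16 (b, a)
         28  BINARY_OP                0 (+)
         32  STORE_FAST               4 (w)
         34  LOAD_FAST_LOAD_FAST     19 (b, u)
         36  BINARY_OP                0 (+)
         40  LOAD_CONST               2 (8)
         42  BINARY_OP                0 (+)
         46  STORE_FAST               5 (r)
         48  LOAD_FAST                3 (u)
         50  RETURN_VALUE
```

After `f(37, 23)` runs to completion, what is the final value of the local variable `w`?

LOAD_FAST a → push 37. Stack: [37]
LOAD_CONST → push 4. Stack: [37, 4]
BINARY_OP << → 37 << 4 = 592. Stack: [592]
LOAD_FAST b → push 23. Stack: [592, 23]
BINARY_OP - → 592 - 23 = 569. Stack: [569]
STORE_FAST q → q=569. Stack: []
LOAD_FAST_LOAD_FAST q,q → push 569,569. Stack: [569, 569]
BINARY_OP * → 569 * 569 = 323761. Stack: [323761]
STORE_FAST u → u=323761. Stack: []
LOAD_FAST_LOAD_FAST b,a → push 23,37. Stack: [23, 37]
BINARY_OP + → 23 + 37 = 60. Stack: [60]
STORE_FAST w → w=60. Stack: []
LOAD_FAST_LOAD_FAST b,u → push 23,323761. Stack: [23, 323761]
BINARY_OP + → 23 + 323761 = 323784. Stack: [323784]
LOAD_CONST → push 8. Stack: [323784, 8]
BINARY_OP + → 323784 + 8 = 323792. Stack: [323792]
STORE_FAST r → r=323792. Stack: []
LOAD_FAST u → push 323761. Stack: [323761]
RETURN_VALUE → return 323761.

60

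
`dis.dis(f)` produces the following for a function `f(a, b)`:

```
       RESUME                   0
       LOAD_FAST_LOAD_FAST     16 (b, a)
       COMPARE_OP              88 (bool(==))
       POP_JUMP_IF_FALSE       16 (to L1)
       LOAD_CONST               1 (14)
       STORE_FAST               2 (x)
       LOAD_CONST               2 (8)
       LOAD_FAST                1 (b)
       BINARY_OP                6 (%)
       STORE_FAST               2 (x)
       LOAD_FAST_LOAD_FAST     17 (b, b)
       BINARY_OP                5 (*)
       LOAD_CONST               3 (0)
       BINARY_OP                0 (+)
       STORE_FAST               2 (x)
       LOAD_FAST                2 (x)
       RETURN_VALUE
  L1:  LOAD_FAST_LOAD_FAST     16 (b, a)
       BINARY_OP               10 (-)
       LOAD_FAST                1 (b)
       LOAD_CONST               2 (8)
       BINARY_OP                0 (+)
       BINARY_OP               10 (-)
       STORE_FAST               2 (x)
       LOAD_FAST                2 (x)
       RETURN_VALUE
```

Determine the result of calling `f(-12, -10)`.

4

LOAD_FAST_LOAD_FAST b,a → push -10,-12. Stack: [-10, -12]
COMPARE_OP bool(==) → -10 vs -12 = False. Stack: [False]
POP_JUMP_IF_FALSE → pop False; jump. Stack: []
LOAD_FAST_LOAD_FAST b,a → push -10,-12. Stack: [-10, -12]
BINARY_OP - → -10 - -12 = 2. Stack: [2]
LOAD_FAST b → push -10. Stack: [2, -10]
LOAD_CONST → push 8. Stack: [2, -10, 8]
BINARY_OP + → -10 + 8 = -2. Stack: [2, -2]
BINARY_OP - → 2 - -2 = 4. Stack: [4]
STORE_FAST x → x=4. Stack: []
LOAD_FAST x → push 4. Stack: [4]
RETURN_VALUE → return 4.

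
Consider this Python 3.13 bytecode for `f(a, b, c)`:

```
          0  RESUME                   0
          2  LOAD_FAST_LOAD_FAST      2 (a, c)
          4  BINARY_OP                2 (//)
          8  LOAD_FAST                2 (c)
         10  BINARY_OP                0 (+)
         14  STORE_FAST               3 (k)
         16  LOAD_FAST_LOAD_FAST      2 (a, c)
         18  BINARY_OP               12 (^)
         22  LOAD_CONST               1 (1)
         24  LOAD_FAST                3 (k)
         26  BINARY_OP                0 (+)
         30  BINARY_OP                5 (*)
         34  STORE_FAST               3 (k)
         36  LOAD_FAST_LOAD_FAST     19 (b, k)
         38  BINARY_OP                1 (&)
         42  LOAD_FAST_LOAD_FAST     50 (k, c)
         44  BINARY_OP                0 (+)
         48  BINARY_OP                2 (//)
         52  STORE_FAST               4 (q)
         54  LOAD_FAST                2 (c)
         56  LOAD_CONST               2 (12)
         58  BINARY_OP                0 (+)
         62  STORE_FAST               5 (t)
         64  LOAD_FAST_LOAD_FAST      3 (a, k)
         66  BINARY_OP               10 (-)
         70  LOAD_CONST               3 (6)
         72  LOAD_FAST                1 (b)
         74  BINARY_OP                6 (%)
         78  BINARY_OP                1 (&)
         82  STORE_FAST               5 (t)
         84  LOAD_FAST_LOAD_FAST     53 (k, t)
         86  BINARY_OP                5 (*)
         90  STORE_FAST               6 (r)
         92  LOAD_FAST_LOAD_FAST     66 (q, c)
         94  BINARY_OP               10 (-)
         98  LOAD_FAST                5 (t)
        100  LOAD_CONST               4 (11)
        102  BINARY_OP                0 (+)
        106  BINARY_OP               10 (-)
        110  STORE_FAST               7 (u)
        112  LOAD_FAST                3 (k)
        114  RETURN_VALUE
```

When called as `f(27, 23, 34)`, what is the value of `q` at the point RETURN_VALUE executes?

LOAD_FAST_LOAD_FAST a,c → push 27,34. Stack: [27, 34]
BINARY_OP // → 27 // 34 = 0. Stack: [0]
LOAD_FAST c → push 34. Stack: [0, 34]
BINARY_OP + → 0 + 34 = 34. Stack: [34]
STORE_FAST k → k=34. Stack: []
LOAD_FAST_LOAD_FAST a,c → push 27,34. Stack: [27, 34]
BINARY_OP ^ → 27 ^ 34 = 57. Stack: [57]
LOAD_CONST → push 1. Stack: [57, 1]
LOAD_FAST k → push 34. Stack: [57, 1, 34]
BINARY_OP + → 1 + 34 = 35. Stack: [57, 35]
BINARY_OP * → 57 * 35 = 1995. Stack: [1995]
STORE_FAST k → k=1995. Stack: []
LOAD_FAST_LOAD_FAST b,k → push 23,1995. Stack: [23, 1995]
BINARY_OP & → 23 & 1995 = 3. Stack: [3]
LOAD_FAST_LOAD_FAST k,c → push 1995,34. Stack: [3, 1995, 34]
BINARY_OP + → 1995 + 34 = 2029. Stack: [3, 2029]
BINARY_OP // → 3 // 2029 = 0. Stack: [0]
STORE_FAST q → q=0. Stack: []
LOAD_FAST c → push 34. Stack: [34]
LOAD_CONST → push 12. Stack: [34, 12]
BINARY_OP + → 34 + 12 = 46. Stack: [46]
STORE_FAST t → t=46. Stack: []
LOAD_FAST_LOAD_FAST a,k → push 27,1995. Stack: [27, 1995]
BINARY_OP - → 27 - 1995 = -1968. Stack: [-1968]
LOAD_CONST → push 6. Stack: [-1968, 6]
LOAD_FAST b → push 23. Stack: [-1968, 6, 23]
BINARY_OP % → 6 % 23 = 6. Stack: [-1968, 6]
BINARY_OP & → -1968 & 6 = 0. Stack: [0]
STORE_FAST t → t=0. Stack: []
LOAD_FAST_LOAD_FAST k,t → push 1995,0. Stack: [1995, 0]
BINARY_OP * → 1995 * 0 = 0. Stack: [0]
STORE_FAST r → r=0. Stack: []
LOAD_FAST_LOAD_FAST q,c → push 0,34. Stack: [0, 34]
BINARY_OP - → 0 - 34 = -34. Stack: [-34]
LOAD_FAST t → push 0. Stack: [-34, 0]
LOAD_CONST → push 11. Stack: [-34, 0, 11]
BINARY_OP + → 0 + 11 = 11. Stack: [-34, 11]
BINARY_OP - → -34 - 11 = -45. Stack: [-45]
STORE_FAST u → u=-45. Stack: []
LOAD_FAST k → push 1995. Stack: [1995]
RETURN_VALUE → return 1995.

0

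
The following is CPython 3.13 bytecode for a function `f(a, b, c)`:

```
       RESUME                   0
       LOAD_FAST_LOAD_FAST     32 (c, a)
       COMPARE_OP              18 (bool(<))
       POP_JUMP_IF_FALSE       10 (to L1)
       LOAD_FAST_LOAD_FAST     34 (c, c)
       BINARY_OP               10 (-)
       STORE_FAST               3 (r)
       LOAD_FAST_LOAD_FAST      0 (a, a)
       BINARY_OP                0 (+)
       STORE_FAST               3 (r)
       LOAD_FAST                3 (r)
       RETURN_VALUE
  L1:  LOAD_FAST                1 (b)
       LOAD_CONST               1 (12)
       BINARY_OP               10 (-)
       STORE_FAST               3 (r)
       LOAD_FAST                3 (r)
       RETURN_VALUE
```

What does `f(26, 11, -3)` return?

LOAD_FAST_LOAD_FAST c,a → push -3,26. Stack: [-3, 26]
COMPARE_OP bool(<) → -3 vs 26 = True. Stack: [True]
POP_JUMP_IF_FALSE → pop True; no jump. Stack: []
LOAD_FAST_LOAD_FAST c,c → push -3,-3. Stack: [-3, -3]
BINARY_OP - → -3 - -3 = 0. Stack: [0]
STORE_FAST r → r=0. Stack: []
LOAD_FAST_LOAD_FAST a,a → push 26,26. Stack: [26, 26]
BINARY_OP + → 26 + 26 = 52. Stack: [52]
STORE_FAST r → r=52. Stack: []
LOAD_FAST r → push 52. Stack: [52]
RETURN_VALUE → return 52.

52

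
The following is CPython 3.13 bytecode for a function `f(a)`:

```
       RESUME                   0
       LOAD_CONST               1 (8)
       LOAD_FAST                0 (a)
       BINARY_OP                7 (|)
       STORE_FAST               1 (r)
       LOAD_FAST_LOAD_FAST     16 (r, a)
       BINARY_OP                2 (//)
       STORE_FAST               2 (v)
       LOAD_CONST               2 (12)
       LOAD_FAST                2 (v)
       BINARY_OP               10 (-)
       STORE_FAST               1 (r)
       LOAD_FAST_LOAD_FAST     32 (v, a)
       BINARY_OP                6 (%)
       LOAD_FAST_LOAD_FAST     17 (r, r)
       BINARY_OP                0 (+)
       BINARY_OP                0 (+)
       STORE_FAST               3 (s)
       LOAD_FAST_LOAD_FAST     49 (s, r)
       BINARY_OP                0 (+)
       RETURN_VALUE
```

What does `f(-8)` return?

LOAD_CONST → push 8. Stack: [8]
LOAD_FAST a → push -8. Stack: [8, -8]
BINARY_OP | → 8 | -8 = -8. Stack: [-8]
STORE_FAST r → r=-8. Stack: []
LOAD_FAST_LOAD_FAST r,a → push -8,-8. Stack: [-8, -8]
BINARY_OP // → -8 // -8 = 1. Stack: [1]
STORE_FAST v → v=1. Stack: []
LOAD_CONST → push 12. Stack: [12]
LOAD_FAST v → push 1. Stack: [12, 1]
BINARY_OP - → 12 - 1 = 11. Stack: [11]
STORE_FAST r → r=11. Stack: []
LOAD_FAST_LOAD_FAST v,a → push 1,-8. Stack: [1, -8]
BINARY_OP % → 1 % -8 = -7. Stack: [-7]
LOAD_FAST_LOAD_FAST r,r → push 11,11. Stack: [-7, 11, 11]
BINARY_OP + → 11 + 11 = 22. Stack: [-7, 22]
BINARY_OP + → -7 + 22 = 15. Stack: [15]
STORE_FAST s → s=15. Stack: []
LOAD_FAST_LOAD_FAST s,r → push 15,11. Stack: [15, 11]
BINARY_OP + → 15 + 11 = 26. Stack: [26]
RETURN_VALUE → return 26.

26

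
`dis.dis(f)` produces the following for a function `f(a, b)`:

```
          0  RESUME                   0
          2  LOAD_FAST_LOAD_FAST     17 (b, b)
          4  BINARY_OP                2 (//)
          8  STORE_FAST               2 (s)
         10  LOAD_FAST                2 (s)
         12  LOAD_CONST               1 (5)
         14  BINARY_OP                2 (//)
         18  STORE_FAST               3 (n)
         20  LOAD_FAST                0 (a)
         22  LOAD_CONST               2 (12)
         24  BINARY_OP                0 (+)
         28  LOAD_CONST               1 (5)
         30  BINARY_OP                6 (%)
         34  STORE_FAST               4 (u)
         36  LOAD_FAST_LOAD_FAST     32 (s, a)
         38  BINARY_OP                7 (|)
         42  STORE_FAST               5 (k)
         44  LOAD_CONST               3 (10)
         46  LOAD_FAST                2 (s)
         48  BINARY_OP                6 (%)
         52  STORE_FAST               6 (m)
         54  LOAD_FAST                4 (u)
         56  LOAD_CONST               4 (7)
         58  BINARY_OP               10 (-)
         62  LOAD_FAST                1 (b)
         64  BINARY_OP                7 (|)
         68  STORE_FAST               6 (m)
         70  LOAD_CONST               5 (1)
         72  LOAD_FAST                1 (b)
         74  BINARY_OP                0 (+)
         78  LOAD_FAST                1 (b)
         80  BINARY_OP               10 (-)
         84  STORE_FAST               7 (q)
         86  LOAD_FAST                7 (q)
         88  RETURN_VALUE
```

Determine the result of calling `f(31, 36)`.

LOAD_FAST_LOAD_FAST b,b → push 36,36. Stack: [36, 36]
BINARY_OP // → 36 // 36 = 1. Stack: [1]
STORE_FAST s → s=1. Stack: []
LOAD_FAST s → push 1. Stack: [1]
LOAD_CONST → push 5. Stack: [1, 5]
BINARY_OP // → 1 // 5 = 0. Stack: [0]
STORE_FAST n → n=0. Stack: []
LOAD_FAST a → push 31. Stack: [31]
LOAD_CONST → push 12. Stack: [31, 12]
BINARY_OP + → 31 + 12 = 43. Stack: [43]
LOAD_CONST → push 5. Stack: [43, 5]
BINARY_OP % → 43 % 5 = 3. Stack: [3]
STORE_FAST u → u=3. Stack: []
LOAD_FAST_LOAD_FAST s,a → push 1,31. Stack: [1, 31]
BINARY_OP | → 1 | 31 = 31. Stack: [31]
STORE_FAST k → k=31. Stack: []
LOAD_CONST → push 10. Stack: [10]
LOAD_FAST s → push 1. Stack: [10, 1]
BINARY_OP % → 10 % 1 = 0. Stack: [0]
STORE_FAST m → m=0. Stack: []
LOAD_FAST u → push 3. Stack: [3]
LOAD_CONST → push 7. Stack: [3, 7]
BINARY_OP - → 3 - 7 = -4. Stack: [-4]
LOAD_FAST b → push 36. Stack: [-4, 36]
BINARY_OP | → -4 | 36 = -4. Stack: [-4]
STORE_FAST m → m=-4. Stack: []
LOAD_CONST → push 1. Stack: [1]
LOAD_FAST b → push 36. Stack: [1, 36]
BINARY_OP + → 1 + 36 = 37. Stack: [37]
LOAD_FAST b → push 36. Stack: [37, 36]
BINARY_OP - → 37 - 36 = 1. Stack: [1]
STORE_FAST q → q=1. Stack: []
LOAD_FAST q → push 1. Stack: [1]
RETURN_VALUE → return 1.

1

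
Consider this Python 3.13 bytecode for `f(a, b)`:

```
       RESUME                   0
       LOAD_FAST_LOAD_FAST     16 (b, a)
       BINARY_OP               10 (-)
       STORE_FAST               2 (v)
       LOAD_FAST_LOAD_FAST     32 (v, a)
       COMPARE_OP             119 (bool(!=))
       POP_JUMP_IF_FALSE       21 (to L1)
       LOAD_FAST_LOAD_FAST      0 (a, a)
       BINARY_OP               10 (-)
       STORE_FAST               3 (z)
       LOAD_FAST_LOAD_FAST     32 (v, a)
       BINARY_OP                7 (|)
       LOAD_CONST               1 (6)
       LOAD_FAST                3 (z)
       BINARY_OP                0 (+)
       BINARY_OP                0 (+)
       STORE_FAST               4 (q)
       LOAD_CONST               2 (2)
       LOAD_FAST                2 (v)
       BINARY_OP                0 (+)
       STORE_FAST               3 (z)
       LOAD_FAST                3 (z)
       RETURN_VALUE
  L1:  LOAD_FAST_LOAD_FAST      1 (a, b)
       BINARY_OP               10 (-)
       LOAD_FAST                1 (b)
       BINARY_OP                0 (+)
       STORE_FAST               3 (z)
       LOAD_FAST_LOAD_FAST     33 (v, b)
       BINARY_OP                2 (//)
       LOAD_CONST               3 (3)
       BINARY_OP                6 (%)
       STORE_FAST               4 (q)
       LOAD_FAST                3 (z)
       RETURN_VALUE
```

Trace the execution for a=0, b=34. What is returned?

36

LOAD_FAST_LOAD_FAST b,a → push 34,0. Stack: [34, 0]
BINARY_OP - → 34 - 0 = 34. Stack: [34]
STORE_FAST v → v=34. Stack: []
LOAD_FAST_LOAD_FAST v,a → push 34,0. Stack: [34, 0]
COMPARE_OP bool(!=) → 34 vs 0 = True. Stack: [True]
POP_JUMP_IF_FALSE → pop True; no jump. Stack: []
LOAD_FAST_LOAD_FAST a,a → push 0,0. Stack: [0, 0]
BINARY_OP - → 0 - 0 = 0. Stack: [0]
STORE_FAST z → z=0. Stack: []
LOAD_FAST_LOAD_FAST v,a → push 34,0. Stack: [34, 0]
BINARY_OP | → 34 | 0 = 34. Stack: [34]
LOAD_CONST → push 6. Stack: [34, 6]
LOAD_FAST z → push 0. Stack: [34, 6, 0]
BINARY_OP + → 6 + 0 = 6. Stack: [34, 6]
BINARY_OP + → 34 + 6 = 40. Stack: [40]
STORE_FAST q → q=40. Stack: []
LOAD_CONST → push 2. Stack: [2]
LOAD_FAST v → push 34. Stack: [2, 34]
BINARY_OP + → 2 + 34 = 36. Stack: [36]
STORE_FAST z → z=36. Stack: []
LOAD_FAST z → push 36. Stack: [36]
RETURN_VALUE → return 36.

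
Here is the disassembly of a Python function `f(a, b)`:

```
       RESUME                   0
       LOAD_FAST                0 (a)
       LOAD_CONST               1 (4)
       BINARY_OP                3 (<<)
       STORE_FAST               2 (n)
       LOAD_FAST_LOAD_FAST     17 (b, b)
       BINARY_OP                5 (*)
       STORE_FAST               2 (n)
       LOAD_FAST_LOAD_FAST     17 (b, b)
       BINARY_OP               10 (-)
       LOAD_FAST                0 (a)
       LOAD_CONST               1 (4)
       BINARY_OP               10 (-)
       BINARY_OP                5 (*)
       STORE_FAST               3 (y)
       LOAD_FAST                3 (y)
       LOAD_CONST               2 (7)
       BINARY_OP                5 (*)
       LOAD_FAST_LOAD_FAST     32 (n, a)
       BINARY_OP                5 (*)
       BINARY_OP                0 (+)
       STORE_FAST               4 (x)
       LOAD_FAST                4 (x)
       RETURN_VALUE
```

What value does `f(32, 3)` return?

288

LOAD_FAST a → push 32. Stack: [32]
LOAD_CONST → push 4. Stack: [32, 4]
BINARY_OP << → 32 << 4 = 512. Stack: [512]
STORE_FAST n → n=512. Stack: []
LOAD_FAST_LOAD_FAST b,b → push 3,3. Stack: [3, 3]
BINARY_OP * → 3 * 3 = 9. Stack: [9]
STORE_FAST n → n=9. Stack: []
LOAD_FAST_LOAD_FAST b,b → push 3,3. Stack: [3, 3]
BINARY_OP - → 3 - 3 = 0. Stack: [0]
LOAD_FAST a → push 32. Stack: [0, 32]
LOAD_CONST → push 4. Stack: [0, 32, 4]
BINARY_OP - → 32 - 4 = 28. Stack: [0, 28]
BINARY_OP * → 0 * 28 = 0. Stack: [0]
STORE_FAST y → y=0. Stack: []
LOAD_FAST y → push 0. Stack: [0]
LOAD_CONST → push 7. Stack: [0, 7]
BINARY_OP * → 0 * 7 = 0. Stack: [0]
LOAD_FAST_LOAD_FAST n,a → push 9,32. Stack: [0, 9, 32]
BINARY_OP * → 9 * 32 = 288. Stack: [0, 288]
BINARY_OP + → 0 + 288 = 288. Stack: [288]
STORE_FAST x → x=288. Stack: []
LOAD_FAST x → push 288. Stack: [288]
RETURN_VALUE → return 288.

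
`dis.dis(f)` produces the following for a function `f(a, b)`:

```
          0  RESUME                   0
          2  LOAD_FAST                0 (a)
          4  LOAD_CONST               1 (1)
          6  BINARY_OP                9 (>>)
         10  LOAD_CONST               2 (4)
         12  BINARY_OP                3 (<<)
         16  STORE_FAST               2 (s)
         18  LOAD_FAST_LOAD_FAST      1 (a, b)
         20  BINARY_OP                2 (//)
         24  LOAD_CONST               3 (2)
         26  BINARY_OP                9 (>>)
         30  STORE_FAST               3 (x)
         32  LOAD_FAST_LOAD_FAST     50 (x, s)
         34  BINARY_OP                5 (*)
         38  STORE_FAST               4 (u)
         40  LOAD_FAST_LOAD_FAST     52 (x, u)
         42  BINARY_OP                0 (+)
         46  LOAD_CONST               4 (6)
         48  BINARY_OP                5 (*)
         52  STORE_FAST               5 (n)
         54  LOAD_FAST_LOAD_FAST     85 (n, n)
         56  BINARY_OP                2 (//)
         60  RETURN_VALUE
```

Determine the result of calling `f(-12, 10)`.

1

LOAD_FAST a → push -12. Stack: [-12]
LOAD_CONST → push 1. Stack: [-12, 1]
BINARY_OP >> → -12 >> 1 = -6. Stack: [-6]
LOAD_CONST → push 4. Stack: [-6, 4]
BINARY_OP << → -6 << 4 = -96. Stack: [-96]
STORE_FAST s → s=-96. Stack: []
LOAD_FAST_LOAD_FAST a,b → push -12,10. Stack: [-12, 10]
BINARY_OP // → -12 // 10 = -2. Stack: [-2]
LOAD_CONST → push 2. Stack: [-2, 2]
BINARY_OP >> → -2 >> 2 = -1. Stack: [-1]
STORE_FAST x → x=-1. Stack: []
LOAD_FAST_LOAD_FAST x,s → push -1,-96. Stack: [-1, -96]
BINARY_OP * → -1 * -96 = 96. Stack: [96]
STORE_FAST u → u=96. Stack: []
LOAD_FAST_LOAD_FAST x,u → push -1,96. Stack: [-1, 96]
BINARY_OP + → -1 + 96 = 95. Stack: [95]
LOAD_CONST → push 6. Stack: [95, 6]
BINARY_OP * → 95 * 6 = 570. Stack: [570]
STORE_FAST n → n=570. Stack: []
LOAD_FAST_LOAD_FAST n,n → push 570,570. Stack: [570, 570]
BINARY_OP // → 570 // 570 = 1. Stack: [1]
RETURN_VALUE → return 1.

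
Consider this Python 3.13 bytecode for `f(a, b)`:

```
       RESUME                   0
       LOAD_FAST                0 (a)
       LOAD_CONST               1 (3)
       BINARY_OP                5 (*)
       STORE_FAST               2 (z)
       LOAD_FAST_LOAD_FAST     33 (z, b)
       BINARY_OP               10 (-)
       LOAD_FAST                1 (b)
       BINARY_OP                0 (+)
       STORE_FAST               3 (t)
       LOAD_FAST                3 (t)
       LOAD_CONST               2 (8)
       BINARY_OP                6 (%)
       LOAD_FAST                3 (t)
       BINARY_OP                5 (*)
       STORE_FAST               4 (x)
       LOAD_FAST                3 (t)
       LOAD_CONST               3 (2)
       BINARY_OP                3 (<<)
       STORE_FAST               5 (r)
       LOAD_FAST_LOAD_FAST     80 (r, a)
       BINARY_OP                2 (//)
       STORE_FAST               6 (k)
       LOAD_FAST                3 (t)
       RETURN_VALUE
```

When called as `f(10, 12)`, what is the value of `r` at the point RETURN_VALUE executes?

120

LOAD_FAST a → push 10. Stack: [10]
LOAD_CONST → push 3. Stack: [10, 3]
BINARY_OP * → 10 * 3 = 30. Stack: [30]
STORE_FAST z → z=30. Stack: []
LOAD_FAST_LOAD_FAST z,b → push 30,12. Stack: [30, 12]
BINARY_OP - → 30 - 12 = 18. Stack: [18]
LOAD_FAST b → push 12. Stack: [18, 12]
BINARY_OP + → 18 + 12 = 30. Stack: [30]
STORE_FAST t → t=30. Stack: []
LOAD_FAST t → push 30. Stack: [30]
LOAD_CONST → push 8. Stack: [30, 8]
BINARY_OP % → 30 % 8 = 6. Stack: [6]
LOAD_FAST t → push 30. Stack: [6, 30]
BINARY_OP * → 6 * 30 = 180. Stack: [180]
STORE_FAST x → x=180. Stack: []
LOAD_FAST t → push 30. Stack: [30]
LOAD_CONST → push 2. Stack: [30, 2]
BINARY_OP << → 30 << 2 = 120. Stack: [120]
STORE_FAST r → r=120. Stack: []
LOAD_FAST_LOAD_FAST r,a → push 120,10. Stack: [120, 10]
BINARY_OP // → 120 // 10 = 12. Stack: [12]
STORE_FAST k → k=12. Stack: []
LOAD_FAST t → push 30. Stack: [30]
RETURN_VALUE → return 30.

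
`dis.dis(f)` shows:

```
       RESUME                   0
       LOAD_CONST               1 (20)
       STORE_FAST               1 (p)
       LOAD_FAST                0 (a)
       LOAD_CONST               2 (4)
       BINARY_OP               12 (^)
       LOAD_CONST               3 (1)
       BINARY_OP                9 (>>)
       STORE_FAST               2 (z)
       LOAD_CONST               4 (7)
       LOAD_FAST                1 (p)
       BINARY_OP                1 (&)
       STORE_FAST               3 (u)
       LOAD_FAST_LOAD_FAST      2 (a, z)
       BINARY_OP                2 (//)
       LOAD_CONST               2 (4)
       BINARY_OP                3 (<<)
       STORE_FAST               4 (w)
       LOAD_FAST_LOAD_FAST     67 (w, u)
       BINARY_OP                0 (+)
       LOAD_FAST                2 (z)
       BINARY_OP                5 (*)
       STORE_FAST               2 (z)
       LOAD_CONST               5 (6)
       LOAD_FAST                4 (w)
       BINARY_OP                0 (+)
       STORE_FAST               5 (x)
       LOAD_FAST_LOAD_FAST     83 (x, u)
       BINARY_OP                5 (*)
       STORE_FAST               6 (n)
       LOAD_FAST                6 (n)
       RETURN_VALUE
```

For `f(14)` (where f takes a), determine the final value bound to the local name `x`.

LOAD_CONST → push 20. Stack: [20]
STORE_FAST p → p=20. Stack: []
LOAD_FAST a → push 14. Stack: [14]
LOAD_CONST → push 4. Stack: [14, 4]
BINARY_OP ^ → 14 ^ 4 = 10. Stack: [10]
LOAD_CONST → push 1. Stack: [10, 1]
BINARY_OP >> → 10 >> 1 = 5. Stack: [5]
STORE_FAST z → z=5. Stack: []
LOAD_CONST → push 7. Stack: [7]
LOAD_FAST p → push 20. Stack: [7, 20]
BINARY_OP & → 7 & 20 = 4. Stack: [4]
STORE_FAST u → u=4. Stack: []
LOAD_FAST_LOAD_FAST a,z → push 14,5. Stack: [14, 5]
BINARY_OP // → 14 // 5 = 2. Stack: [2]
LOAD_CONST → push 4. Stack: [2, 4]
BINARY_OP << → 2 << 4 = 32. Stack: [32]
STORE_FAST w → w=32. Stack: []
LOAD_FAST_LOAD_FAST w,u → push 32,4. Stack: [32, 4]
BINARY_OP + → 32 + 4 = 36. Stack: [36]
LOAD_FAST z → push 5. Stack: [36, 5]
BINARY_OP * → 36 * 5 = 180. Stack: [180]
STORE_FAST z → z=180. Stack: []
LOAD_CONST → push 6. Stack: [6]
LOAD_FAST w → push 32. Stack: [6, 32]
BINARY_OP + → 6 + 32 = 38. Stack: [38]
STORE_FAST x → x=38. Stack: []
LOAD_FAST_LOAD_FAST x,u → push 38,4. Stack: [38, 4]
BINARY_OP * → 38 * 4 = 152. Stack: [152]
STORE_FAST n → n=152. Stack: []
LOAD_FAST n → push 152. Stack: [152]
RETURN_VALUE → return 152.

38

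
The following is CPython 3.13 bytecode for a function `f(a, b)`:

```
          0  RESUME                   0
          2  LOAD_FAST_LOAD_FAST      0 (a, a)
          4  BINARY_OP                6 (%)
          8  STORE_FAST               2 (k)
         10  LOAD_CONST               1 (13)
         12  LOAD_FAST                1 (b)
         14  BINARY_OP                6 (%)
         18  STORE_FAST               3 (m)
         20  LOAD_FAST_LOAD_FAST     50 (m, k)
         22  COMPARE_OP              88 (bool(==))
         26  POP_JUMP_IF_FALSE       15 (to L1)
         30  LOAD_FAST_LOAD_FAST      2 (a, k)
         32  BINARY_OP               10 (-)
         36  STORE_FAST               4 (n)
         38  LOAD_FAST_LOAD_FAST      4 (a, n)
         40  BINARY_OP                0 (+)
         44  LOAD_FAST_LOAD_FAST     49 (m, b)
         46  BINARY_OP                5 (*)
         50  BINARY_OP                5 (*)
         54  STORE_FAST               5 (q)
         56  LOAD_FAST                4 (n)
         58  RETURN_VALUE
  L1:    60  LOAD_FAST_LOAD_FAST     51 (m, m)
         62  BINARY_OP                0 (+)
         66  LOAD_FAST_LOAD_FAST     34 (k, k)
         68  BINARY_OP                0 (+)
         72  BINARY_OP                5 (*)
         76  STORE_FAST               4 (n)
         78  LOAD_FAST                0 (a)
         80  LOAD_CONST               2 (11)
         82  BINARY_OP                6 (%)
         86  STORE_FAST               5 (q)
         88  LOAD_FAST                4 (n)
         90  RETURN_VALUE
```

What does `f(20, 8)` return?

0

LOAD_FAST_LOAD_FAST a,a → push 20,20. Stack: [20, 20]
BINARY_OP % → 20 % 20 = 0. Stack: [0]
STORE_FAST k → k=0. Stack: []
LOAD_CONST → push 13. Stack: [13]
LOAD_FAST b → push 8. Stack: [13, 8]
BINARY_OP % → 13 % 8 = 5. Stack: [5]
STORE_FAST m → m=5. Stack: []
LOAD_FAST_LOAD_FAST m,k → push 5,0. Stack: [5, 0]
COMPARE_OP bool(==) → 5 vs 0 = False. Stack: [False]
POP_JUMP_IF_FALSE → pop False; jump. Stack: []
LOAD_FAST_LOAD_FAST m,m → push 5,5. Stack: [5, 5]
BINARY_OP + → 5 + 5 = 10. Stack: [10]
LOAD_FAST_LOAD_FAST k,k → push 0,0. Stack: [10, 0, 0]
BINARY_OP + → 0 + 0 = 0. Stack: [10, 0]
BINARY_OP * → 10 * 0 = 0. Stack: [0]
STORE_FAST n → n=0. Stack: []
LOAD_FAST a → push 20. Stack: [20]
LOAD_CONST → push 11. Stack: [20, 11]
BINARY_OP % → 20 % 11 = 9. Stack: [9]
STORE_FAST q → q=9. Stack: []
LOAD_FAST n → push 0. Stack: [0]
RETURN_VALUE → return 0.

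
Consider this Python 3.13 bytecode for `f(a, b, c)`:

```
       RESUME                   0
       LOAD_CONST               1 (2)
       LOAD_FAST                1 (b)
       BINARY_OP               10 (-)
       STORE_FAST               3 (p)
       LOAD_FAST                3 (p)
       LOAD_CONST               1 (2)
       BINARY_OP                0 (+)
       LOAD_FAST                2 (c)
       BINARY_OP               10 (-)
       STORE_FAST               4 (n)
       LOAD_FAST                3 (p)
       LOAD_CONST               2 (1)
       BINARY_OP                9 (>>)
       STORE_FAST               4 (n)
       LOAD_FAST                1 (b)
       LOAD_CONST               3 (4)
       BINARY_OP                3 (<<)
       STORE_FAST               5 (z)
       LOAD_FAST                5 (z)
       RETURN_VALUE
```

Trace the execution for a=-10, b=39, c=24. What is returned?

LOAD_CONST → push 2. Stack: [2]
LOAD_FAST b → push 39. Stack: [2, 39]
BINARY_OP - → 2 - 39 = -37. Stack: [-37]
STORE_FAST p → p=-37. Stack: []
LOAD_FAST p → push -37. Stack: [-37]
LOAD_CONST → push 2. Stack: [-37, 2]
BINARY_OP + → -37 + 2 = -35. Stack: [-35]
LOAD_FAST c → push 24. Stack: [-35, 24]
BINARY_OP - → -35 - 24 = -59. Stack: [-59]
STORE_FAST n → n=-59. Stack: []
LOAD_FAST p → push -37. Stack: [-37]
LOAD_CONST → push 1. Stack: [-37, 1]
BINARY_OP >> → -37 >> 1 = -19. Stack: [-19]
STORE_FAST n → n=-19. Stack: []
LOAD_FAST b → push 39. Stack: [39]
LOAD_CONST → push 4. Stack: [39, 4]
BINARY_OP << → 39 << 4 = 624. Stack: [624]
STORE_FAST z → z=624. Stack: []
LOAD_FAST z → push 624. Stack: [624]
RETURN_VALUE → return 624.

624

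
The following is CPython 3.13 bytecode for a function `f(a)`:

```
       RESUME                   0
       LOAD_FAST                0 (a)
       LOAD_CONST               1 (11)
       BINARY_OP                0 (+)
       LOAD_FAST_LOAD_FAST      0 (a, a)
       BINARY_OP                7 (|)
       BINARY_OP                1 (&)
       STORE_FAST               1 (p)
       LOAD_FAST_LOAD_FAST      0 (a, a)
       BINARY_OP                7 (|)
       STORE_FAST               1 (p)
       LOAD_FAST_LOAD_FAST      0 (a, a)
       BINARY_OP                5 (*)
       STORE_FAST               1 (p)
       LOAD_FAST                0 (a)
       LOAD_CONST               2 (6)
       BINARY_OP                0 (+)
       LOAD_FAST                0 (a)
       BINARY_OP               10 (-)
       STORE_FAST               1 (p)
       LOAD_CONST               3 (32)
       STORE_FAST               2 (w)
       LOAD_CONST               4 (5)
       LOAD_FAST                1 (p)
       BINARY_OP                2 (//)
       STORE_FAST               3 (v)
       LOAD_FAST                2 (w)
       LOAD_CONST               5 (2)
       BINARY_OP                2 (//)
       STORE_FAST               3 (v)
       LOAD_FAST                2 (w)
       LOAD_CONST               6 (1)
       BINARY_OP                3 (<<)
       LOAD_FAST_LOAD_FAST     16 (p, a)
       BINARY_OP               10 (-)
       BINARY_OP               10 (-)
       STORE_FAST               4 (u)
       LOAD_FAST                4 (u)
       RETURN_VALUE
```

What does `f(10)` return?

LOAD_FAST a → push 10. Stack: [10]
LOAD_CONST → push 11. Stack: [10, 11]
BINARY_OP + → 10 + 11 = 21. Stack: [21]
LOAD_FAST_LOAD_FAST a,a → push 10,10. Stack: [21, 10, 10]
BINARY_OP | → 10 | 10 = 10. Stack: [21, 10]
BINARY_OP & → 21 & 10 = 0. Stack: [0]
STORE_FAST p → p=0. Stack: []
LOAD_FAST_LOAD_FAST a,a → push 10,10. Stack: [10, 10]
BINARY_OP | → 10 | 10 = 10. Stack: [10]
STORE_FAST p → p=10. Stack: []
LOAD_FAST_LOAD_FAST a,a → push 10,10. Stack: [10, 10]
BINARY_OP * → 10 * 10 = 100. Stack: [100]
STORE_FAST p → p=100. Stack: []
LOAD_FAST a → push 10. Stack: [10]
LOAD_CONST → push 6. Stack: [10, 6]
BINARY_OP + → 10 + 6 = 16. Stack: [16]
LOAD_FAST a → push 10. Stack: [16, 10]
BINARY_OP - → 16 - 10 = 6. Stack: [6]
STORE_FAST p → p=6. Stack: []
LOAD_CONST → push 32. Stack: [32]
STORE_FAST w → w=32. Stack: []
LOAD_CONST → push 5. Stack: [5]
LOAD_FAST p → push 6. Stack: [5, 6]
BINARY_OP // → 5 // 6 = 0. Stack: [0]
STORE_FAST v → v=0. Stack: []
LOAD_FAST w → push 32. Stack: [32]
LOAD_CONST → push 2. Stack: [32, 2]
BINARY_OP // → 32 // 2 = 16. Stack: [16]
STORE_FAST v → v=16. Stack: []
LOAD_FAST w → push 32. Stack: [32]
LOAD_CONST → push 1. Stack: [32, 1]
BINARY_OP << → 32 << 1 = 64. Stack: [64]
LOAD_FAST_LOAD_FAST p,a → push 6,10. Stack: [64, 6, 10]
BINARY_OP - → 6 - 10 = -4. Stack: [64, -4]
BINARY_OP - → 64 - -4 = 68. Stack: [68]
STORE_FAST u → u=68. Stack: []
LOAD_FAST u → push 68. Stack: [68]
RETURN_VALUE → return 68.

68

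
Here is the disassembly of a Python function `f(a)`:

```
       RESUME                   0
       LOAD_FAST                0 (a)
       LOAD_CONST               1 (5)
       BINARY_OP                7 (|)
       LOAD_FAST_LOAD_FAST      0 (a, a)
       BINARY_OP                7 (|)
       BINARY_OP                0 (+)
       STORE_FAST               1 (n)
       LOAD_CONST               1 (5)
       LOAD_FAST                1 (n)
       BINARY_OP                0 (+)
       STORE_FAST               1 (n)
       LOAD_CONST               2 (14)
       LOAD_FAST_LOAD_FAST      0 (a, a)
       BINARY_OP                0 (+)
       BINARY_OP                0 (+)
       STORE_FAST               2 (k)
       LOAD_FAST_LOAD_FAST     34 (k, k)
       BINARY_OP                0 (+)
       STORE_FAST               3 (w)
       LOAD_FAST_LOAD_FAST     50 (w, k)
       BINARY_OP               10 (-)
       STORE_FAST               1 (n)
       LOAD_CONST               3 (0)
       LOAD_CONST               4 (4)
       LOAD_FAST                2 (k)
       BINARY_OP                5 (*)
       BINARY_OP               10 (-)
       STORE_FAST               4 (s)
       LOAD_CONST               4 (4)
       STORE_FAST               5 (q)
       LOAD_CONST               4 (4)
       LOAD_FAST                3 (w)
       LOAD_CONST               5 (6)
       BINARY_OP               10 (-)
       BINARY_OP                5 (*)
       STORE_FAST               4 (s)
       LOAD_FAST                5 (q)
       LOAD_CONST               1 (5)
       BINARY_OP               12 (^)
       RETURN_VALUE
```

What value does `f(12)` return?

LOAD_FAST a → push 12. Stack: [12]
LOAD_CONST → push 5. Stack: [12, 5]
BINARY_OP | → 12 | 5 = 13. Stack: [13]
LOAD_FAST_LOAD_FAST a,a → push 12,12. Stack: [13, 12, 12]
BINARY_OP | → 12 | 12 = 12. Stack: [13, 12]
BINARY_OP + → 13 + 12 = 25. Stack: [25]
STORE_FAST n → n=25. Stack: []
LOAD_CONST → push 5. Stack: [5]
LOAD_FAST n → push 25. Stack: [5, 25]
BINARY_OP + → 5 + 25 = 30. Stack: [30]
STORE_FAST n → n=30. Stack: []
LOAD_CONST → push 14. Stack: [14]
LOAD_FAST_LOAD_FAST a,a → push 12,12. Stack: [14, 12, 12]
BINARY_OP + → 12 + 12 = 24. Stack: [14, 24]
BINARY_OP + → 14 + 24 = 38. Stack: [38]
STORE_FAST k → k=38. Stack: []
LOAD_FAST_LOAD_FAST k,k → push 38,38. Stack: [38, 38]
BINARY_OP + → 38 + 38 = 76. Stack: [76]
STORE_FAST w → w=76. Stack: []
LOAD_FAST_LOAD_FAST w,k → push 76,38. Stack: [76, 38]
BINARY_OP - → 76 - 38 = 38. Stack: [38]
STORE_FAST n → n=38. Stack: []
LOAD_CONST → push 0. Stack: [0]
LOAD_CONST → push 4. Stack: [0, 4]
LOAD_FAST k → push 38. Stack: [0, 4, 38]
BINARY_OP * → 4 * 38 = 152. Stack: [0, 152]
BINARY_OP - → 0 - 152 = -152. Stack: [-152]
STORE_FAST s → s=-152. Stack: []
LOAD_CONST → push 4. Stack: [4]
STORE_FAST q → q=4. Stack: []
LOAD_CONST → push 4. Stack: [4]
LOAD_FAST w → push 76. Stack: [4, 76]
LOAD_CONST → push 6. Stack: [4, 76, 6]
BINARY_OP - → 76 - 6 = 70. Stack: [4, 70]
BINARY_OP * → 4 * 70 = 280. Stack: [280]
STORE_FAST s → s=280. Stack: []
LOAD_FAST q → push 4. Stack: [4]
LOAD_CONST → push 5. Stack: [4, 5]
BINARY_OP ^ → 4 ^ 5 = 1. Stack: [1]
RETURN_VALUE → return 1.

1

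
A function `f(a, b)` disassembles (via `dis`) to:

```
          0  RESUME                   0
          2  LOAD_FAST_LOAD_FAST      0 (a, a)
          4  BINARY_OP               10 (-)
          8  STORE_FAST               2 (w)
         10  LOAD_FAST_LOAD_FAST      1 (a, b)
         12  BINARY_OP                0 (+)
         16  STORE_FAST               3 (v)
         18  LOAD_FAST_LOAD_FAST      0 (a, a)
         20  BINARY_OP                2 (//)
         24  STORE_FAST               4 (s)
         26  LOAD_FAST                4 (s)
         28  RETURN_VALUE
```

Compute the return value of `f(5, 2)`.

LOAD_FAST_LOAD_FAST a,a → push 5,5. Stack: [5, 5]
BINARY_OP - → 5 - 5 = 0. Stack: [0]
STORE_FAST w → w=0. Stack: []
LOAD_FAST_LOAD_FAST a,b → push 5,2. Stack: [5, 2]
BINARY_OP + → 5 + 2 = 7. Stack: [7]
STORE_FAST v → v=7. Stack: []
LOAD_FAST_LOAD_FAST a,a → push 5,5. Stack: [5, 5]
BINARY_OP // → 5 // 5 = 1. Stack: [1]
STORE_FAST s → s=1. Stack: []
LOAD_FAST s → push 1. Stack: [1]
RETURN_VALUE → return 1.

1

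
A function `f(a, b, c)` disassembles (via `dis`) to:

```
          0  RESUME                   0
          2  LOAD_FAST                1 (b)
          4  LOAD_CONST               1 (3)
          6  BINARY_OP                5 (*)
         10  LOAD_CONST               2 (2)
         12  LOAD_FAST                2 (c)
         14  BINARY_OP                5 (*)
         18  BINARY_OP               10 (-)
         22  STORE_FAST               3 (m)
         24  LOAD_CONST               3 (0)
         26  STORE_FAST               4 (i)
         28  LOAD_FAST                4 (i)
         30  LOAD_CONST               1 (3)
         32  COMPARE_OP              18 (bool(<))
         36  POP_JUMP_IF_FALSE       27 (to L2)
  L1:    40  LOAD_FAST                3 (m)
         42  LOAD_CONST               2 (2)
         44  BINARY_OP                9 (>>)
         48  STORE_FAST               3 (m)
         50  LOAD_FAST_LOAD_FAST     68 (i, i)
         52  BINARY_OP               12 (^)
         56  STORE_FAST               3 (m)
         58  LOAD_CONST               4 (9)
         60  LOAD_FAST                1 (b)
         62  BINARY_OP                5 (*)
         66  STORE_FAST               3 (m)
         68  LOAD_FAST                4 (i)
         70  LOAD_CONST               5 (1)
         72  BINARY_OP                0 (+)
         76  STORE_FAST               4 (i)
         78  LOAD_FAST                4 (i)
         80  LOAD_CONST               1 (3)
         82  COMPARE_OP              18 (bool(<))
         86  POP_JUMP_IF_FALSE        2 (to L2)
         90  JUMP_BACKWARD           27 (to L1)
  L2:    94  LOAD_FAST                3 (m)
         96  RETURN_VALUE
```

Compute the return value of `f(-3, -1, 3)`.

-9

LOAD_FAST b → push -1
LOAD_CONST → push 3
BINARY_OP * → -1 * 3 = -3
LOAD_CONST → push 2
LOAD_FAST c → push 3
BINARY_OP * → 2 * 3 = 6
BINARY_OP - → -3 - 6 = -9
STORE_FAST m → m=-9
LOAD_CONST → push 0
STORE_FAST i → i=0
LOAD_FAST i → push 0
LOAD_CONST → push 3
COMPARE_OP bool(<) → 0 vs 3 = True
POP_JUMP_IF_FALSE → pop True; no jump
LOAD_FAST m → push -9
LOAD_CONST → push 2
BINARY_OP >> → -9 >> 2 = -3
STORE_FAST m → m=-3
LOAD_FAST_LOAD_FAST i,i → push 0,0
BINARY_OP ^ → 0 ^ 0 = 0
STORE_FAST m → m=0
LOAD_CONST → push 9
LOAD_FAST b → push -1
BINARY_OP * → 9 * -1 = -9
STORE_FAST m → m=-9
LOAD_FAST i → push 0
LOAD_CONST → push 1
BINARY_OP + → 0 + 1 = 1
STORE_FAST i → i=1
LOAD_FAST i → push 1
LOAD_CONST → push 3
COMPARE_OP bool(<) → 1 vs 3 = True
POP_JUMP_IF_FALSE → pop True; no jump
LOAD_FAST m → push -9
LOAD_CONST → push 2
BINARY_OP >> → -9 >> 2 = -3
STORE_FAST m → m=-3
LOAD_FAST_LOAD_FAST i,i → push 1,1
BINARY_OP ^ → 1 ^ 1 = 0
STORE_FAST m → m=0
LOAD_CONST → push 9
LOAD_FAST b → push -1
BINARY_OP * → 9 * -1 = -9
STORE_FAST m → m=-9
LOAD_FAST i → push 1
LOAD_CONST → push 1
BINARY_OP + → 1 + 1 = 2
STORE_FAST i → i=2
LOAD_FAST i → push 2
LOAD_CONST → push 3
COMPARE_OP bool(<) → 2 vs 3 = True
POP_JUMP_IF_FALSE → pop True; no jump
LOAD_FAST m → push -9
LOAD_CONST → push 2
BINARY_OP >> → -9 >> 2 = -3
STORE_FAST m → m=-3
LOAD_FAST_LOAD_FAST i,i → push 2,2
BINARY_OP ^ → 2 ^ 2 = 0
STORE_FAST m → m=0
LOAD_CONST → push 9
LOAD_FAST b → push -1
BINARY_OP * → 9 * -1 = -9
STORE_FAST m → m=-9
LOAD_FAST i → push 2
LOAD_CONST → push 1
BINARY_OP + → 2 + 1 = 3
STORE_FAST i → i=3
LOAD_FAST i → push 3
LOAD_CONST → push 3
COMPARE_OP bool(<) → 3 vs 3 = False
POP_JUMP_IF_FALSE → pop False; jump
LOAD_FAST m → push -9
RETURN_VALUE → return -9.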